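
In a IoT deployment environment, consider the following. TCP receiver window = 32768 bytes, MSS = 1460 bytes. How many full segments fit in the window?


Given: RWND = 32768 bytes, MSS = 1460 bytes
Full segments = floor(RWND / MSS)
Full segments = floor(32768 / 1460)
Full segments = floor(22.4438) = 22

22


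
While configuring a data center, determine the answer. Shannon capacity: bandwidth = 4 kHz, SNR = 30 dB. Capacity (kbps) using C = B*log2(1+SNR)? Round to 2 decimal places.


Given: B = 4 kHz, SNR = 30 dB
SNR linear = 10^(30/10) = 1000
1 + SNR = 1001
log2(1001) = 9.9672262588
C = 4 * 1000 * 9.9672262588 = 39868.9050 bps
C = 39.868905 kbps -> 39.87 kbps (2 dp)

39.87


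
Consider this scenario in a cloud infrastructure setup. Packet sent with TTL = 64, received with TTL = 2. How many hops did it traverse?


Given: initial TTL = 64, received TTL = 2
Hops = initial TTL - received TTL
Hops = 64 - 2 = 62

62


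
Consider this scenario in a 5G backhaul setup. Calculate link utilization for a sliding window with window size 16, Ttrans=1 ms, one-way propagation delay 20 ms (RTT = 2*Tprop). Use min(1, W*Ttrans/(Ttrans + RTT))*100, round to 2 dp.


Given: W = 16, Ttrans = 1 ms, RTT = 40 ms (= 2 * Tprop, Tprop = 20 ms)
Cycle time = Ttrans + RTT = 1 + 40 = 41 ms (first packet sent until its ACK returns)
W * Ttrans = 16 * 1 = 16 ms of sending per cycle
W * Ttrans / (Ttrans + RTT) = 16 / 41 = 0.390244
U = min(1, 0.390244) = 0.390244
U% = 39.02%

39.02


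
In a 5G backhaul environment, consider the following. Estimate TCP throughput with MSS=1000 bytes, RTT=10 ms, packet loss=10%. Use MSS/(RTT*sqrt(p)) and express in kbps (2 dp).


Given: MSS = 1000 bytes, RTT = 10 ms, loss = 10%
RTT in seconds = 10 / 1000 = 0.01
Loss rate = 10% = 0.1
sqrt(loss) = sqrt(0.1) = 0.316227766017
Throughput (bytes/s) = 1000 / (0.01 * 0.316227766017) = 316227.7660
Throughput (kbps) = 316227.7660 * 8 / 1000 = 2529.822128 -> 2529.82 kbps (2 dp)

2529.82


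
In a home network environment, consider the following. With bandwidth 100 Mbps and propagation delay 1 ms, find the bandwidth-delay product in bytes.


Given: bandwidth = 100 Mbps, delay = 1 ms
BDP in bits = 100 * 10^6 * 1 / 1000
BDP in bits = 100000
BDP in bytes = 100000 / 8 = 12500

12500


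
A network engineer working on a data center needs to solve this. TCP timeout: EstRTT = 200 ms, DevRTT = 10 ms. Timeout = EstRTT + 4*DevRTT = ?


Given: EstRTT = 200 ms, DevRTT = 10 ms
Timeout = EstRTT + 4 * DevRTT
4 * DevRTT = 4 * 10 = 40
Timeout = 200 + 40 = 240 ms

240


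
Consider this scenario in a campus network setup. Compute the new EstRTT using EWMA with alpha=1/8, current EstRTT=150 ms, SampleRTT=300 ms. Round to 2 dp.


Given: EstRTT = 150 ms, SampleRTT = 300 ms, alpha = 1/8
New EstRTT = (1 - alpha) * EstRTT + alpha * SampleRTT
(7/8) * 150 = 131.25
(1/8) * 300 = 37.5
New EstRTT = 131.25 + 37.5 = 168.75 ms -> 168.75 ms (2 dp)

168.75


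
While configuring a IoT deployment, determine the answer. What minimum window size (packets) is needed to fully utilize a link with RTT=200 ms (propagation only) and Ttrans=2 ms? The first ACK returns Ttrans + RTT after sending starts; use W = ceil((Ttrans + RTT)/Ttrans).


Given: Ttrans = 2 ms, RTT = 200 ms (= 2 * Tprop, Tprop = 100 ms)
Time until first ACK returns = Ttrans + RTT = 2 + 200 = 202 ms
Need W * Ttrans >= Ttrans + RTT  ->  W >= (Ttrans + RTT) / Ttrans
(Ttrans + RTT) / Ttrans = 202 / 2 = 101
W_min = ceil(101) = 101

101


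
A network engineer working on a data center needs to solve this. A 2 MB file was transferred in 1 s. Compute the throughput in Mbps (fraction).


Given: file = 2 MB, time = 1 s
File in Mb = 2 * 8 = 16 Mb
Throughput = 16 / 1 Mbps
Throughput = 16 Mbps

16


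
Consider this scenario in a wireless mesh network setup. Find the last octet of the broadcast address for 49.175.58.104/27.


Given: IP = 49.175.58.104, prefix = /27
Host bits = 32 - 27 = 5
Network last octet = 104 AND mask = 96
Host part size = 2^5 - 1 = 31
Broadcast last octet = 96 OR 31 = 127

127


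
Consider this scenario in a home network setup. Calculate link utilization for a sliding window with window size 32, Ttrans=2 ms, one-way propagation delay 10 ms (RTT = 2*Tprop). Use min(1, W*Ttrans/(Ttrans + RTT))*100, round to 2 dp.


Given: W = 32, Ttrans = 2 ms, RTT = 20 ms (= 2 * Tprop, Tprop = 10 ms)
Cycle time = Ttrans + RTT = 2 + 20 = 22 ms (first packet sent until its ACK returns)
W * Ttrans = 32 * 2 = 64 ms of sending per cycle
W * Ttrans / (Ttrans + RTT) = 64 / 22 = 2.909091
U = min(1, 2.909091) = 1.000000
U% = 100.00%

100.00


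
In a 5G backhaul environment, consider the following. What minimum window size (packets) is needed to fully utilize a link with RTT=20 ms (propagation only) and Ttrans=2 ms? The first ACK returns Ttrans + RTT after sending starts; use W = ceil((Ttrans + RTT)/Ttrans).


Given: Ttrans = 2 ms, RTT = 20 ms (= 2 * Tprop, Tprop = 10 ms)
Time until first ACK returns = Ttrans + RTT = 2 + 20 = 22 ms
Need W * Ttrans >= Ttrans + RTT  ->  W >= (Ttrans + RTT) / Ttrans
(Ttrans + RTT) / Ttrans = 22 / 2 = 11
W_min = ceil(11) = 11

11


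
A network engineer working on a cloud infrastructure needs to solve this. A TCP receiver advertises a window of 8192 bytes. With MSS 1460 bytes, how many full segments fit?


Given: RWND = 8192 bytes, MSS = 1460 bytes
Full segments = floor(RWND / MSS)
Full segments = floor(8192 / 1460)
Full segments = floor(5.611) = 5

5


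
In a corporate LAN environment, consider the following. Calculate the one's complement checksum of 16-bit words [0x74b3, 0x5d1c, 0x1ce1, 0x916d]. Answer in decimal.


Given words: [0x74b3, 0x5d1c, 0x1ce1, 0x916d]
Step 1: Sum all words
Raw sum = 29875 + 23836 + 7393 + 37229 = 98333
Step 2: Fold carry: (32797 + 1) = 32798
One's complement = ~32798 & 0xFFFF = 32737

32737


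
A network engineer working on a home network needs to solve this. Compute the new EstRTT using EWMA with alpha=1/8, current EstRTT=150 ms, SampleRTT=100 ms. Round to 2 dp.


Given: EstRTT = 150 ms, SampleRTT = 100 ms, alpha = 1/8
New EstRTT = (1 - alpha) * EstRTT + alpha * SampleRTT
(7/8) * 150 = 131.25
(1/8) * 100 = 12.5
New EstRTT = 131.25 + 12.5 = 143.75 ms -> 143.75 ms (2 dp)

143.75


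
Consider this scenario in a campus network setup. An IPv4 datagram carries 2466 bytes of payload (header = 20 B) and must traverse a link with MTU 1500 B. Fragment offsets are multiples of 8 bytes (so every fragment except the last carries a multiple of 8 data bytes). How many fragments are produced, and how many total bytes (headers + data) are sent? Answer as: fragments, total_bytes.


Max data per non-final fragment = floor((MTU - header)/8)*8 = floor((1500 - 20)/8)*8 = floor(1480/8)*8 = 1480 B
Final fragment needs no 8-byte alignment: it can carry up to MTU - header = 1480 B
Non-final fragments needed = ceil((payload - 1480) / 1480) = ceil(986/1480) = ceil(0.6662) = 1
Number of fragments = 1 + 1 = 2
Fragment sizes (data): 1 * 1480 B + 986 B (last, 986 <= 1480 OK)
Total bytes sent = payload + n_frags * header = 2466 + 2*20 = 2466 + 40 = 2506 B

2, 2506


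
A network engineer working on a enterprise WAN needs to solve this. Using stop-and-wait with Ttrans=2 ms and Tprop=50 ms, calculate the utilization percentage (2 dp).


Given: Ttrans = 2 ms, Tprop = 50 ms
RTT = 2 * Tprop = 2 * 50 = 100 ms
U = Ttrans / (Ttrans + RTT)
U = 2 / (2 + 100)
U = 2 / 102 = 0.019608
U% = 1.96%

1.96


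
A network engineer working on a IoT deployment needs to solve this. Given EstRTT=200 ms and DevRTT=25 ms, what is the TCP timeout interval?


Given: EstRTT = 200 ms, DevRTT = 25 ms
Timeout = EstRTT + 4 * DevRTT
4 * DevRTT = 4 * 25 = 100
Timeout = 200 + 100 = 300 ms

300


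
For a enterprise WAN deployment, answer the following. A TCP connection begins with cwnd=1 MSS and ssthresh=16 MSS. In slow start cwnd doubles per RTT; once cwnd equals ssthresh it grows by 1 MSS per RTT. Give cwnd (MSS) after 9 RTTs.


RTT 0: cwnd = 1 MSS (initial)
RTT 1: cwnd = 2 MSS (slow start, doubled)
RTT 2: cwnd = 4 MSS (slow start, doubled)
RTT 3: cwnd = 8 MSS (slow start, doubled)
RTT 4: cwnd = 16 MSS (slow start, doubled)
RTT 5: cwnd = 17 MSS (congestion avoidance, +1)
RTT 6: cwnd = 18 MSS (congestion avoidance, +1)
RTT 7: cwnd = 19 MSS (congestion avoidance, +1)
RTT 8: cwnd = 20 MSS (congestion avoidance, +1)
RTT 9: cwnd = 21 MSS (congestion avoidance, +1)

21


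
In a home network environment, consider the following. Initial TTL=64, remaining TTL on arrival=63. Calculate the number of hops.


Given: initial TTL = 64, received TTL = 63
Hops = initial TTL - received TTL
Hops = 64 - 63 = 1

1


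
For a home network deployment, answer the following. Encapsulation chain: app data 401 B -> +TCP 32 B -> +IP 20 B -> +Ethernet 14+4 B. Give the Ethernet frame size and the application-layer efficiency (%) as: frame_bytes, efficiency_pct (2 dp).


TCP segment = 401 + 32 = 433 B
IP packet = 433 + 20 = 453 B
Ethernet frame = 453 + 14 + 4 = 471 B
Efficiency = app / frame = 401 / 471 = 0.851380 = 85.1380% -> 85.14% (2 dp)

471, 85.14


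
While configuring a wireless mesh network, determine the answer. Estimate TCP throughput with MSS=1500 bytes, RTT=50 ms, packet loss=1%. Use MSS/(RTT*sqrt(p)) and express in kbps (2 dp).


Given: MSS = 1500 bytes, RTT = 50 ms, loss = 1%
RTT in seconds = 50 / 1000 = 0.05
Loss rate = 1% = 0.01
sqrt(loss) = sqrt(0.01) = 0.1
Throughput (bytes/s) = 1500 / (0.05 * 0.1) = 300000.0000
Throughput (kbps) = 300000.0000 * 8 / 1000 = 2400.000000 -> 2400.00 kbps (2 dp)

2400.00


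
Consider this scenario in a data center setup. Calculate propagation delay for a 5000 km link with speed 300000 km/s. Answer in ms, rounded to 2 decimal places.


Given: distance = 5000 km, speed = 300000 km/s
Delay = distance / speed = 5000 / 300000 seconds
Delay in ms = 5000 * 1000 / 300000
Delay = 16.6667 ms
Rounded to 2 dp = 16.67 ms

16.67


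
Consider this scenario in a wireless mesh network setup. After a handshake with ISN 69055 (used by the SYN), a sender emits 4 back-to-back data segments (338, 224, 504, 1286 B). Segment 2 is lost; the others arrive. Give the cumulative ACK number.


SYN uses sequence number 69055; first data byte = ISN + 1 = 69056.
Segment 1: SEQ = 69056, len = 338 B, covers [69056, 69393]
Segment 2: SEQ = 69394, len = 224 B, covers [69394, 69617] [LOST]
Segment 3: SEQ = 69618, len = 504 B, covers [69618, 70121]
Segment 4: SEQ = 70122, len = 1286 B, covers [70122, 71407]
In-order data received: bytes [69056, 69393] (segments 1..1).
Segment 2 missing -> gap begins at byte 69394; later segments buffered out of order.
Cumulative ACK = next expected in-order byte = 69056 + 338 = 69394

69394


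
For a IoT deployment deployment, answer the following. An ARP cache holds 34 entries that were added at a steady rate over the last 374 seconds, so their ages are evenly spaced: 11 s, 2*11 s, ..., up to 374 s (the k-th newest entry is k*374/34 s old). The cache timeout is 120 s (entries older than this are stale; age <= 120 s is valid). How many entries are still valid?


Ages are k * 374/34 s for k = 1..34 (spacing = 11.0000 s).
Entry k is valid iff k * 374/34 <= 120 iff k <= 34 * 120 / 374 = 10.9091
n_valid = floor(10.9091) = 10
(n_stale = 34 - 10 = 24)

10


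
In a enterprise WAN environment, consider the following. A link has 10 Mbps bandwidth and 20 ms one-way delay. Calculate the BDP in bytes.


Given: bandwidth = 10 Mbps, delay = 20 ms
BDP in bits = 10 * 10^6 * 20 / 1000
BDP in bits = 200000
BDP in bytes = 200000 / 8 = 25000

25000


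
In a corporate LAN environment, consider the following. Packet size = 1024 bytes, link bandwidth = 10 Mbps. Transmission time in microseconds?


Given: packet = 1024 bytes, bandwidth = 10 Mbps
Packet in bits = 1024 * 8 = 8192 bits
Bandwidth = 10 * 10^6 = 10000000 bps
Time = 8192 / 10000000 seconds
Time in us = 8192 * 10^6 / 10000000 = 819.2

819.2


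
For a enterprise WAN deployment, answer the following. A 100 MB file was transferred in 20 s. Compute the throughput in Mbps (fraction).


Given: file = 100 MB, time = 20 s
File in Mb = 100 * 8 = 800 Mb
Throughput = 800 / 20 Mbps
Throughput = 40 Mbps

40


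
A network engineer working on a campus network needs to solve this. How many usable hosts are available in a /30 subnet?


Given: subnet mask /30
Host bits = 32 - 30 = 2
Total addresses = 2^2 = 4
Usable hosts = 4 - 2 (network + broadcast) = 2

2


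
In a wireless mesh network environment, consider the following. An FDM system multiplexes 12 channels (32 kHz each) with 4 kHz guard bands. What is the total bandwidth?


Given: 12 channels, 32 kHz each, guard = 4 kHz
Channel bandwidth = 12 * 32 = 384 kHz
Guard bands = 11 gaps * 4 kHz = 44 kHz
Total = 384 + 44 = 428 kHz

428


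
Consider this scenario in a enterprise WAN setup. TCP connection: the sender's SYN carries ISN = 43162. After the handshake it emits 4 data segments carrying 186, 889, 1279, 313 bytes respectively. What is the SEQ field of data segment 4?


The SYN occupies sequence number ISN = 43162, so the first data byte is ISN + 1 = 43163.
SEQ of data segment i = (ISN + 1) + sum of payload sizes of segments 1..i-1.
Segment 1: SEQ = 43163, payload = 186 bytes
Segment 2: SEQ = 43349, payload = 889 bytes
Segment 3: SEQ = 44238, payload = 1279 bytes
Segment 4: SEQ = 45517, payload = 313 bytes
SEQ of segment 4 = 43163 + 186 + 889 + 1279 = 45517

45517


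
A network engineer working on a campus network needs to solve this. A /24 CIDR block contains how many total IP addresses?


Given: CIDR prefix /24
Host bits = 32 - 24 = 8
Total addresses = 2^8 = 256

256


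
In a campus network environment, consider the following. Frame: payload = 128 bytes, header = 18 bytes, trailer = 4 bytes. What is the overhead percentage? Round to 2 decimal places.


Given: payload = 128 B, header = 18 B, trailer = 4 B
Overhead bytes = header + trailer = 18 + 4 = 22
Total frame = payload + overhead = 128 + 22 = 150
Overhead % = 22 / 150 * 100 = 14.6667% -> 14.67% (2 dp)

14.67


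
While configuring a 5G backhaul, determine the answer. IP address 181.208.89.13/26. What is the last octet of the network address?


Given: IP = 181.208.89.13, prefix = /26
Subnet mask = 255.255.255.192
Last octet of IP: 13
Last octet of mask: 192
Network last octet = 13 AND 192 = 0

0


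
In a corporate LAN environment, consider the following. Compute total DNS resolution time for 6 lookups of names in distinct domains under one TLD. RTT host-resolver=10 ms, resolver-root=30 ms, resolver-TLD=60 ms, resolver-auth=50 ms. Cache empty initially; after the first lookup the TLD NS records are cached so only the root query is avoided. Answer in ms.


Lookup 1 (cold cache): local + root + TLD + auth = 10 + 30 + 60 + 50 = 150 ms
Lookups 2..6 (TLD NS cached -> skip root; new domain -> still ask TLD and auth): local + TLD + auth = 10 + 60 + 50 = 120 ms each
Remaining 5 lookups: 5 * 120 = 600 ms
Total = 150 + 600 = 750 ms

750


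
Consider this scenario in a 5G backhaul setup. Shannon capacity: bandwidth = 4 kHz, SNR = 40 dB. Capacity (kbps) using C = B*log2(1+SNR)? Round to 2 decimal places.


Given: B = 4 kHz, SNR = 40 dB
SNR linear = 10^(40/10) = 10000
1 + SNR = 10001
log2(10001) = 13.2878566418
C = 4 * 1000 * 13.2878566418 = 53151.4266 bps
C = 53.151427 kbps -> 53.15 kbps (2 dp)

53.15


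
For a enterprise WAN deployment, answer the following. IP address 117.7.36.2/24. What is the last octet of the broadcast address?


Given: IP = 117.7.36.2, prefix = /24
Host bits = 32 - 24 = 8
Network last octet = 2 AND mask = 0
Host part size = 2^8 - 1 = 255
Broadcast last octet = 0 OR 255 = 255

255


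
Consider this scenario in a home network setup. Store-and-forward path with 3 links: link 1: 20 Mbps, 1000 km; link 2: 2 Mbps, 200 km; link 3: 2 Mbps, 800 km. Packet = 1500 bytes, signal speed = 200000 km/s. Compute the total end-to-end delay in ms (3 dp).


Packet = 1500 bytes = 12000 bits. Store-and-forward: sum (t_trans + t_prop) per link.
Link 1: t_trans = 12000/(20*10^6) s = 0.6000 ms; t_prop = 1000/200000 s = 5.0000 ms; subtotal = 5.6000 ms
Link 2: t_trans = 12000/(2*10^6) s = 6.0000 ms; t_prop = 200/200000 s = 1.0000 ms; subtotal = 7.0000 ms
Link 3: t_trans = 12000/(2*10^6) s = 6.0000 ms; t_prop = 800/200000 s = 4.0000 ms; subtotal = 10.0000 ms
End-to-end = 5.6000 + 7.0000 + 10.0000 = 22.6000 ms -> 22.600 ms (3 dp)

22.600


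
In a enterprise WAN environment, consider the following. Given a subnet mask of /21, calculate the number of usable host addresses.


Given: subnet mask /21
Host bits = 32 - 21 = 11
Total addresses = 2^11 = 2048
Usable hosts = 2048 - 2 (network + broadcast) = 2046

2046


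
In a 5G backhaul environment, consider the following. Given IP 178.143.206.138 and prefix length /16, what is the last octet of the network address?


Given: IP = 178.143.206.138, prefix = /16
Subnet mask = 255.255.0.0
Last octet of IP: 138
Last octet of mask: 0
Network last octet = 138 AND 0 = 0

0


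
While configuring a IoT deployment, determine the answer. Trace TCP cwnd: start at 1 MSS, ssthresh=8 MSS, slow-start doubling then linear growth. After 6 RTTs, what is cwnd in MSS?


RTT 0: cwnd = 1 MSS (initial)
RTT 1: cwnd = 2 MSS (slow start, doubled)
RTT 2: cwnd = 4 MSS (slow start, doubled)
RTT 3: cwnd = 8 MSS (slow start, doubled)
RTT 4: cwnd = 9 MSS (congestion avoidance, +1)
RTT 5: cwnd = 10 MSS (congestion avoidance, +1)
RTT 6: cwnd = 11 MSS (congestion avoidance, +1)

11


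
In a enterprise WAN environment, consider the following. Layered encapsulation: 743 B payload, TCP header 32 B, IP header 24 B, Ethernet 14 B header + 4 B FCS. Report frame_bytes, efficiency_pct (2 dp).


TCP segment = 743 + 32 = 775 B
IP packet = 775 + 24 = 799 B
Ethernet frame = 799 + 14 + 4 = 817 B
Efficiency = app / frame = 743 / 817 = 0.909425 = 90.9425% -> 90.94% (2 dp)

817, 90.94


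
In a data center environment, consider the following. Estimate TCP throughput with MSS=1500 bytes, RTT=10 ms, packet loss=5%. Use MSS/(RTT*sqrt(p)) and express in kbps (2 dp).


Given: MSS = 1500 bytes, RTT = 10 ms, loss = 5%
RTT in seconds = 10 / 1000 = 0.01
Loss rate = 5% = 0.05
sqrt(loss) = sqrt(0.05) = 0.223606797750
Throughput (bytes/s) = 1500 / (0.01 * 0.223606797750) = 670820.3932
Throughput (kbps) = 670820.3932 * 8 / 1000 = 5366.563146 -> 5366.56 kbps (2 dp)

5366.56


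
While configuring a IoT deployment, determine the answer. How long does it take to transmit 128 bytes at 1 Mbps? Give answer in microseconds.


Given: packet = 128 bytes, bandwidth = 1 Mbps
Packet in bits = 128 * 8 = 1024 bits
Bandwidth = 1 * 10^6 = 1000000 bps
Time = 1024 / 1000000 seconds
Time in us = 1024 * 10^6 / 1000000 = 1024

1024


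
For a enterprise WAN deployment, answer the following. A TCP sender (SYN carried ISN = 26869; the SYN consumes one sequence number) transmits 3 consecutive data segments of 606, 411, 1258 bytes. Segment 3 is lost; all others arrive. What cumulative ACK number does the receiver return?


SYN uses sequence number 26869; first data byte = ISN + 1 = 26870.
Segment 1: SEQ = 26870, len = 606 B, covers [26870, 27475]
Segment 2: SEQ = 27476, len = 411 B, covers [27476, 27886]
Segment 3: SEQ = 27887, len = 1258 B, covers [27887, 29144] [LOST]
In-order data received: bytes [26870, 27886] (segments 1..2).
Segment 3 missing -> gap begins at byte 27887.
Cumulative ACK = next expected in-order byte = 26870 + 606 + 411 = 27887

27887


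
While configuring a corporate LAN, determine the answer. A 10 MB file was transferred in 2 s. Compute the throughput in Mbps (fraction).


Given: file = 10 MB, time = 2 s
File in Mb = 10 * 8 = 80 Mb
Throughput = 80 / 2 Mbps
Throughput = 40 Mbps

40


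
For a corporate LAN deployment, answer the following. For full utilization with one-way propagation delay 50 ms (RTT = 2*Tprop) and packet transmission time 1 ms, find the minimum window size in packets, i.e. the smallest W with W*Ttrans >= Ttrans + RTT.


Given: Ttrans = 1 ms, RTT = 100 ms (= 2 * Tprop, Tprop = 50 ms)
Time until first ACK returns = Ttrans + RTT = 1 + 100 = 101 ms
Need W * Ttrans >= Ttrans + RTT  ->  W >= (Ttrans + RTT) / Ttrans
(Ttrans + RTT) / Ttrans = 101 / 1 = 101
W_min = ceil(101) = 101

101


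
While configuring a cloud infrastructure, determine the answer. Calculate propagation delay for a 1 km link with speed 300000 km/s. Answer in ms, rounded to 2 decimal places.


Given: distance = 1 km, speed = 300000 km/s
Delay = distance / speed = 1 / 300000 seconds
Delay in ms = 1 * 1000 / 300000
Delay = 0.0033 ms
Rounded to 2 dp = 0.00 ms

0.00


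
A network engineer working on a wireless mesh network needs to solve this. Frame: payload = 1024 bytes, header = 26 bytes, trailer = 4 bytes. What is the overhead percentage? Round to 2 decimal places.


Given: payload = 1024 B, header = 26 B, trailer = 4 B
Overhead bytes = header + trailer = 26 + 4 = 30
Total frame = payload + overhead = 1024 + 30 = 1054
Overhead % = 30 / 1054 * 100 = 2.8463% -> 2.85% (2 dp)

2.85


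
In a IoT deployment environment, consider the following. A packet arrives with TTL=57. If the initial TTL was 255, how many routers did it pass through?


Given: initial TTL = 255, received TTL = 57
Hops = initial TTL - received TTL
Hops = 255 - 57 = 198

198


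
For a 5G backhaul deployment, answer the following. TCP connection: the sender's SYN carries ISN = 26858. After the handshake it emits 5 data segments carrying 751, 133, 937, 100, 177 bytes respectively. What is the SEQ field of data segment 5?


The SYN occupies sequence number ISN = 26858, so the first data byte is ISN + 1 = 26859.
SEQ of data segment i = (ISN + 1) + sum of payload sizes of segments 1..i-1.
Segment 1: SEQ = 26859, payload = 751 bytes
Segment 2: SEQ = 27610, payload = 133 bytes
Segment 3: SEQ = 27743, payload = 937 bytes
Segment 4: SEQ = 28680, payload = 100 bytes
Segment 5: SEQ = 28780, payload = 177 bytes
SEQ of segment 5 = 26859 + 751 + 133 + 937 + 100 = 28780

28780


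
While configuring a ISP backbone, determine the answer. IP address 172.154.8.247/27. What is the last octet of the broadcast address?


Given: IP = 172.154.8.247, prefix = /27
Host bits = 32 - 27 = 5
Network last octet = 247 AND mask = 224
Host part size = 2^5 - 1 = 31
Broadcast last octet = 224 OR 31 = 255

255


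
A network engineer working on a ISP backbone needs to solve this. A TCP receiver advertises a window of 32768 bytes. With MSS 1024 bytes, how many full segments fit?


Given: RWND = 32768 bytes, MSS = 1024 bytes
Full segments = floor(RWND / MSS)
Full segments = floor(32768 / 1024)
Full segments = floor(32.0) = 32

32


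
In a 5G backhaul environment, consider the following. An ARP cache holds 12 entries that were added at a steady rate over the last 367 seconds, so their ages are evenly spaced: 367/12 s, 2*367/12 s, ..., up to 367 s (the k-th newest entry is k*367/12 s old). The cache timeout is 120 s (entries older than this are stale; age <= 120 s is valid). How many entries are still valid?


Ages are k * 367/12 s for k = 1..12 (spacing = 30.5833 s).
Entry k is valid iff k * 367/12 <= 120 iff k <= 12 * 120 / 367 = 3.9237
n_valid = floor(3.9237) = 3
(n_stale = 12 - 3 = 9)

3


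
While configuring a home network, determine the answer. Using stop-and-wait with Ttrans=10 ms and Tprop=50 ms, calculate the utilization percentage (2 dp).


Given: Ttrans = 10 ms, Tprop = 50 ms
RTT = 2 * Tprop = 2 * 50 = 100 ms
U = Ttrans / (Ttrans + RTT)
U = 10 / (10 + 100)
U = 10 / 110 = 0.090909
U% = 9.09%

9.09


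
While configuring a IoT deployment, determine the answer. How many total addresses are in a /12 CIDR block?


Given: CIDR prefix /12
Host bits = 32 - 12 = 20
Total addresses = 2^20 = 1048576

1048576


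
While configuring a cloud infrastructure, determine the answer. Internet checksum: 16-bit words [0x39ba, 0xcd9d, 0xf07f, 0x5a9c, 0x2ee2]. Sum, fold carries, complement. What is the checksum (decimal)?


Given words: [0x39ba, 0xcd9d, 0xf07f, 0x5a9c, 0x2ee2]
Step 1: Sum all words
Raw sum = 14778 + 52637 + 61567 + 23196 + 12002 = 164180
Step 2: Fold carry: (33108 + 2) = 33110
One's complement = ~33110 & 0xFFFF = 32425

32425


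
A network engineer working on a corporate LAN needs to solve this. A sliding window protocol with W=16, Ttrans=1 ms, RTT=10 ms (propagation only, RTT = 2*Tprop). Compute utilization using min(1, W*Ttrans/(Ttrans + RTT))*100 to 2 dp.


Given: W = 16, Ttrans = 1 ms, RTT = 10 ms (= 2 * Tprop, Tprop = 5 ms)
Cycle time = Ttrans + RTT = 1 + 10 = 11 ms (first packet sent until its ACK returns)
W * Ttrans = 16 * 1 = 16 ms of sending per cycle
W * Ttrans / (Ttrans + RTT) = 16 / 11 = 1.454545
U = min(1, 1.454545) = 1.000000
U% = 100.00%

100.00


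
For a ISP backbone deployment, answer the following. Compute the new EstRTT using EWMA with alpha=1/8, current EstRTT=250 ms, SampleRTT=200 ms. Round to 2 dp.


Given: EstRTT = 250 ms, SampleRTT = 200 ms, alpha = 1/8
New EstRTT = (1 - alpha) * EstRTT + alpha * SampleRTT
(7/8) * 250 = 218.75
(1/8) * 200 = 25
New EstRTT = 218.75 + 25 = 243.75 ms -> 243.75 ms (2 dp)

243.75


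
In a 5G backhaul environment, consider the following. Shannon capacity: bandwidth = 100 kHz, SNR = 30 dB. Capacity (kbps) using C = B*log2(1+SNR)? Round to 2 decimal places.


Given: B = 100 kHz, SNR = 30 dB
SNR linear = 10^(30/10) = 1000
1 + SNR = 1001
log2(1001) = 9.9672262588
C = 100 * 1000 * 9.9672262588 = 996722.6259 bps
C = 996.722626 kbps -> 996.72 kbps (2 dp)

996.72


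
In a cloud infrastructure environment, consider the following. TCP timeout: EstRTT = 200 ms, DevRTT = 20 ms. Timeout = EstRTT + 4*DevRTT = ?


Given: EstRTT = 200 ms, DevRTT = 20 ms
Timeout = EstRTT + 4 * DevRTT
4 * DevRTT = 4 * 20 = 80
Timeout = 200 + 80 = 280 ms

280


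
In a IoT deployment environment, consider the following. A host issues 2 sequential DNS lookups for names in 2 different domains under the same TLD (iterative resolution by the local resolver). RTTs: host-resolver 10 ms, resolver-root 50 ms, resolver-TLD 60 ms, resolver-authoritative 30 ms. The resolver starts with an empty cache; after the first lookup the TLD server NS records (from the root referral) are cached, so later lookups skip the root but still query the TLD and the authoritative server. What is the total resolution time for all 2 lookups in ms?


Lookup 1 (cold cache): local + root + TLD + auth = 10 + 50 + 60 + 30 = 150 ms
Lookups 2..2 (TLD NS cached -> skip root; new domain -> still ask TLD and auth): local + TLD + auth = 10 + 60 + 30 = 100 ms each
Remaining 1 lookups: 1 * 100 = 100 ms
Total = 150 + 100 = 250 ms

250


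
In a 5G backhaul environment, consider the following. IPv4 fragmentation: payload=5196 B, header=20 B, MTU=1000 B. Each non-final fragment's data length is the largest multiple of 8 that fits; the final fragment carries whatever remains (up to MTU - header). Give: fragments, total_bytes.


Max data per non-final fragment = floor((MTU - header)/8)*8 = floor((1000 - 20)/8)*8 = floor(980/8)*8 = 976 B
Final fragment needs no 8-byte alignment: it can carry up to MTU - header = 980 B
Non-final fragments needed = ceil((payload - 980) / 976) = ceil(4216/976) = ceil(4.3197) = 5
Number of fragments = 5 + 1 = 6
Fragment sizes (data): 5 * 976 B + 316 B (last, 316 <= 980 OK)
Total bytes sent = payload + n_frags * header = 5196 + 6*20 = 5196 + 120 = 5316 B

6, 5316


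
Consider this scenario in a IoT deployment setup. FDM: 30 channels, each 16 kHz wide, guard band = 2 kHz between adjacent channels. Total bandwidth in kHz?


Given: 30 channels, 16 kHz each, guard = 2 kHz
Channel bandwidth = 30 * 16 = 480 kHz
Guard bands = 29 gaps * 2 kHz = 58 kHz
Total = 480 + 58 = 538 kHz

538


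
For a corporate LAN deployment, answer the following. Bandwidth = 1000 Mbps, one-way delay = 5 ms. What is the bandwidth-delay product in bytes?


Given: bandwidth = 1000 Mbps, delay = 5 ms
BDP in bits = 1000 * 10^6 * 5 / 1000
BDP in bits = 5000000
BDP in bytes = 5000000 / 8 = 625000

625000


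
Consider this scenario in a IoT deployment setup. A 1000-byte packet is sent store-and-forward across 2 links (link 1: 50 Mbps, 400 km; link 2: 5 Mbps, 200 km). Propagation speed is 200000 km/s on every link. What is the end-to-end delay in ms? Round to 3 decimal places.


Packet = 1000 bytes = 8000 bits. Store-and-forward: sum (t_trans + t_prop) per link.
Link 1: t_trans = 8000/(50*10^6) s = 0.1600 ms; t_prop = 400/200000 s = 2.0000 ms; subtotal = 2.1600 ms
Link 2: t_trans = 8000/(5*10^6) s = 1.6000 ms; t_prop = 200/200000 s = 1.0000 ms; subtotal = 2.6000 ms
End-to-end = 2.1600 + 2.6000 = 4.7600 ms -> 4.760 ms (3 dp)

4.760


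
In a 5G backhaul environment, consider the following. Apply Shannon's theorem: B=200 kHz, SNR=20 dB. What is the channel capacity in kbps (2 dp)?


Given: B = 200 kHz, SNR = 20 dB
SNR linear = 10^(20/10) = 100
1 + SNR = 101
log2(101) = 6.6582114828
C = 200 * 1000 * 6.6582114828 = 1331642.2966 bps
C = 1331.642297 kbps -> 1331.64 kbps (2 dp)

1331.64


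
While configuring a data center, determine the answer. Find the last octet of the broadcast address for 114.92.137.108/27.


Given: IP = 114.92.137.108, prefix = /27
Host bits = 32 - 27 = 5
Network last octet = 108 AND mask = 96
Host part size = 2^5 - 1 = 31
Broadcast last octet = 96 OR 31 = 127

127


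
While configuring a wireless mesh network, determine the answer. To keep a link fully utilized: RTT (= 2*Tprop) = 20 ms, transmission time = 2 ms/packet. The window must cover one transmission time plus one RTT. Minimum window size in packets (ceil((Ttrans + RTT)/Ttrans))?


Given: Ttrans = 2 ms, RTT = 20 ms (= 2 * Tprop, Tprop = 10 ms)
Time until first ACK returns = Ttrans + RTT = 2 + 20 = 22 ms
Need W * Ttrans >= Ttrans + RTT  ->  W >= (Ttrans + RTT) / Ttrans
(Ttrans + RTT) / Ttrans = 22 / 2 = 11
W_min = ceil(11) = 11

11


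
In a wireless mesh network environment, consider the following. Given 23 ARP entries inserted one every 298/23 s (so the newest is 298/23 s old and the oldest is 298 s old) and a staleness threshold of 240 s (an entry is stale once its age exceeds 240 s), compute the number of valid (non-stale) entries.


Ages are k * 298/23 s for k = 1..23 (spacing = 12.9565 s).
Entry k is valid iff k * 298/23 <= 240 iff k <= 23 * 240 / 298 = 18.5235
n_valid = floor(18.5235) = 18
(n_stale = 23 - 18 = 5)

18


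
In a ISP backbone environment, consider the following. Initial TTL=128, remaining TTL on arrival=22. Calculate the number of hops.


Given: initial TTL = 128, received TTL = 22
Hops = initial TTL - received TTL
Hops = 128 - 22 = 106

106


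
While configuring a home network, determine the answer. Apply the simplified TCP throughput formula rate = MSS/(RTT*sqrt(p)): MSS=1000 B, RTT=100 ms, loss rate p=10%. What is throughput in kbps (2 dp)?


Given: MSS = 1000 bytes, RTT = 100 ms, loss = 10%
RTT in seconds = 100 / 1000 = 0.1
Loss rate = 10% = 0.1
sqrt(loss) = sqrt(0.1) = 0.316227766017
Throughput (bytes/s) = 1000 / (0.1 * 0.316227766017) = 31622.7766
Throughput (kbps) = 31622.7766 * 8 / 1000 = 252.982213 -> 252.98 kbps (2 dp)

252.98


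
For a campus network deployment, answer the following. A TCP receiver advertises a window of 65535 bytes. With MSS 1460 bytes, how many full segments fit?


Given: RWND = 65535 bytes, MSS = 1460 bytes
Full segments = floor(RWND / MSS)
Full segments = floor(65535 / 1460)
Full segments = floor(44.887) = 44

44


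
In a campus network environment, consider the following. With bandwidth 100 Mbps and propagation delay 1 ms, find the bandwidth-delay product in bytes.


Given: bandwidth = 100 Mbps, delay = 1 ms
BDP in bits = 100 * 10^6 * 1 / 1000
BDP in bits = 100000
BDP in bytes = 100000 / 8 = 12500

12500


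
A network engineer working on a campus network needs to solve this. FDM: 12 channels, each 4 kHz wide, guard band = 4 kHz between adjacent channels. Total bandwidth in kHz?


Given: 12 channels, 4 kHz each, guard = 4 kHz
Channel bandwidth = 12 * 4 = 48 kHz
Guard bands = 11 gaps * 4 kHz = 44 kHz
Total = 48 + 44 = 92 kHz

92


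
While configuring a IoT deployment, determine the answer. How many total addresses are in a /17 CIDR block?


Given: CIDR prefix /17
Host bits = 32 - 17 = 15
Total addresses = 2^15 = 32768

32768


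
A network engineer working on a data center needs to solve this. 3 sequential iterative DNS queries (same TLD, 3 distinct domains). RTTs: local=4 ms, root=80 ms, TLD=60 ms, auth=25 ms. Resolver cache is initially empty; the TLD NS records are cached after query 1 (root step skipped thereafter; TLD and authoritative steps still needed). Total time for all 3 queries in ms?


Lookup 1 (cold cache): local + root + TLD + auth = 4 + 80 + 60 + 25 = 169 ms
Lookups 2..3 (TLD NS cached -> skip root; new domain -> still ask TLD and auth): local + TLD + auth = 4 + 60 + 25 = 89 ms each
Remaining 2 lookups: 2 * 89 = 178 ms
Total = 169 + 178 = 347 ms

347


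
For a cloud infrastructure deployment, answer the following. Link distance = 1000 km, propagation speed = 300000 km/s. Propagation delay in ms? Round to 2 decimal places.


Given: distance = 1000 km, speed = 300000 km/s
Delay = distance / speed = 1000 / 300000 seconds
Delay in ms = 1000 * 1000 / 300000
Delay = 3.3333 ms
Rounded to 2 dp = 3.33 ms

3.33


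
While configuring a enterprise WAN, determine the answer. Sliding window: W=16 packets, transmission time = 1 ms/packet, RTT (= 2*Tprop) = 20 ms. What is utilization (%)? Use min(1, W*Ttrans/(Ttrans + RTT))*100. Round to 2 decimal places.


Given: W = 16, Ttrans = 1 ms, RTT = 20 ms (= 2 * Tprop, Tprop = 10 ms)
Cycle time = Ttrans + RTT = 1 + 20 = 21 ms (first packet sent until its ACK returns)
W * Ttrans = 16 * 1 = 16 ms of sending per cycle
W * Ttrans / (Ttrans + RTT) = 16 / 21 = 0.761905
U = min(1, 0.761905) = 0.761905
U% = 76.19%

76.19


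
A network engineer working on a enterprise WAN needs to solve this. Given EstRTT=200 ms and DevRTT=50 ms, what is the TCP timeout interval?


Given: EstRTT = 200 ms, DevRTT = 50 ms
Timeout = EstRTT + 4 * DevRTT
4 * DevRTT = 4 * 50 = 200
Timeout = 200 + 200 = 400 ms

400


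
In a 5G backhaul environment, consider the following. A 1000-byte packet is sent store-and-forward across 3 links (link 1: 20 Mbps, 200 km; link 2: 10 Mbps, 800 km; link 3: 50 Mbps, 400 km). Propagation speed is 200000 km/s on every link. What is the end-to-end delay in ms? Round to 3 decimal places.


Packet = 1000 bytes = 8000 bits. Store-and-forward: sum (t_trans + t_prop) per link.
Link 1: t_trans = 8000/(20*10^6) s = 0.4000 ms; t_prop = 200/200000 s = 1.0000 ms; subtotal = 1.4000 ms
Link 2: t_trans = 8000/(10*10^6) s = 0.8000 ms; t_prop = 800/200000 s = 4.0000 ms; subtotal = 4.8000 ms
Link 3: t_trans = 8000/(50*10^6) s = 0.1600 ms; t_prop = 400/200000 s = 2.0000 ms; subtotal = 2.1600 ms
End-to-end = 1.4000 + 4.8000 + 2.1600 = 8.3600 ms -> 8.360 ms (3 dp)

8.360


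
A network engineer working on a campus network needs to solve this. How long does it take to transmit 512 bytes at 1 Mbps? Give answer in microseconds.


Given: packet = 512 bytes, bandwidth = 1 Mbps
Packet in bits = 512 * 8 = 4096 bits
Bandwidth = 1 * 10^6 = 1000000 bps
Time = 4096 / 1000000 seconds
Time in us = 4096 * 10^6 / 1000000 = 4096

4096


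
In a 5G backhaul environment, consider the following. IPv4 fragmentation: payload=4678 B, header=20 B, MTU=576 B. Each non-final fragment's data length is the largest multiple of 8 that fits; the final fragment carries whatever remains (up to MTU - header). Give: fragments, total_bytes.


Max data per non-final fragment = floor((MTU - header)/8)*8 = floor((576 - 20)/8)*8 = floor(556/8)*8 = 552 B
Final fragment needs no 8-byte alignment: it can carry up to MTU - header = 556 B
Non-final fragments needed = ceil((payload - 556) / 552) = ceil(4122/552) = ceil(7.4674) = 8
Number of fragments = 8 + 1 = 9
Fragment sizes (data): 8 * 552 B + 262 B (last, 262 <= 556 OK)
Total bytes sent = payload + n_frags * header = 4678 + 9*20 = 4678 + 180 = 4858 B

9, 4858


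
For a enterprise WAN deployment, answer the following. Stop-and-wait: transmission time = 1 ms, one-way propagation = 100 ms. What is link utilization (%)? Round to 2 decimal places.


Given: Ttrans = 1 ms, Tprop = 100 ms
RTT = 2 * Tprop = 2 * 100 = 200 ms
U = Ttrans / (Ttrans + RTT)
U = 1 / (1 + 200)
U = 1 / 201 = 0.004975
U% = 0.50%

0.50


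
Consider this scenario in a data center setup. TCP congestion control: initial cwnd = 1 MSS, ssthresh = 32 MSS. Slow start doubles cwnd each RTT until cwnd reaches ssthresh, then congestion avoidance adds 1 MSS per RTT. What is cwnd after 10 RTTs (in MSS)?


RTT 0: cwnd = 1 MSS (initial)
RTT 1: cwnd = 2 MSS (slow start, doubled)
RTT 2: cwnd = 4 MSS (slow start, doubled)
RTT 3: cwnd = 8 MSS (slow start, doubled)
RTT 4: cwnd = 16 MSS (slow start, doubled)
RTT 5: cwnd = 32 MSS (slow start, doubled)
RTT 6: cwnd = 33 MSS (congestion avoidance, +1)
RTT 7: cwnd = 34 MSS (congestion avoidance, +1)
RTT 8: cwnd = 35 MSS (congestion avoidance, +1)
RTT 9: cwnd = 36 MSS (congestion avoidance, +1)
RTT 10: cwnd = 37 MSS (congestion avoidance, +1)

37


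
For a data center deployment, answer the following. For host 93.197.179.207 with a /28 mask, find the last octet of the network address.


Given: IP = 93.197.179.207, prefix = /28
Subnet mask = 255.255.255.240
Last octet of IP: 207
Last octet of mask: 240
Network last octet = 207 AND 240 = 192

192


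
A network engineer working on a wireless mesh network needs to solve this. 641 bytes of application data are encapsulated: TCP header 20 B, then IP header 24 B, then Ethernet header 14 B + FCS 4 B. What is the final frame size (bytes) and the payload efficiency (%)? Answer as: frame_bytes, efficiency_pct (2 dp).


TCP segment = 641 + 20 = 661 B
IP packet = 661 + 24 = 685 B
Ethernet frame = 685 + 14 + 4 = 703 B
Efficiency = app / frame = 641 / 703 = 0.911807 = 91.1807% -> 91.18% (2 dp)

703, 91.18


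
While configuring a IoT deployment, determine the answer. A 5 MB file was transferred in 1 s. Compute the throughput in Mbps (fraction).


Given: file = 5 MB, time = 1 s
File in Mb = 5 * 8 = 40 Mb
Throughput = 40 / 1 Mbps
Throughput = 40 Mbps

40


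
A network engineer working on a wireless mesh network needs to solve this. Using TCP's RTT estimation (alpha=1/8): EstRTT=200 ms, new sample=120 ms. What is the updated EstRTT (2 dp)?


Given: EstRTT = 200 ms, SampleRTT = 120 ms, alpha = 1/8
New EstRTT = (1 - alpha) * EstRTT + alpha * SampleRTT
(7/8) * 200 = 175
(1/8) * 120 = 15
New EstRTT = 175 + 15 = 190 ms -> 190.00 ms (2 dp)

190.00


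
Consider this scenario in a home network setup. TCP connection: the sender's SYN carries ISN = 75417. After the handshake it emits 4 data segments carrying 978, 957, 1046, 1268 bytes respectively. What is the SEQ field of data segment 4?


The SYN occupies sequence number ISN = 75417, so the first data byte is ISN + 1 = 75418.
SEQ of data segment i = (ISN + 1) + sum of payload sizes of segments 1..i-1.
Segment 1: SEQ = 75418, payload = 978 bytes
Segment 2: SEQ = 76396, payload = 957 bytes
Segment 3: SEQ = 77353, payload = 1046 bytes
Segment 4: SEQ = 78399, payload = 1268 bytes
SEQ of segment 4 = 75418 + 978 + 957 + 1046 = 78399

78399


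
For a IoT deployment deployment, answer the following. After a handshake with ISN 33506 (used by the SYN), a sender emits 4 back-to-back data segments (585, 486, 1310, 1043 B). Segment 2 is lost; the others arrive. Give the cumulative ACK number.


SYN uses sequence number 33506; first data byte = ISN + 1 = 33507.
Segment 1: SEQ = 33507, len = 585 B, covers [33507, 34091]
Segment 2: SEQ = 34092, len = 486 B, covers [34092, 34577] [LOST]
Segment 3: SEQ = 34578, len = 1310 B, covers [34578, 35887]
Segment 4: SEQ = 35888, len = 1043 B, covers [35888, 36930]
In-order data received: bytes [33507, 34091] (segments 1..1).
Segment 2 missing -> gap begins at byte 34092; later segments buffered out of order.
Cumulative ACK = next expected in-order byte = 33507 + 585 = 34092

34092
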